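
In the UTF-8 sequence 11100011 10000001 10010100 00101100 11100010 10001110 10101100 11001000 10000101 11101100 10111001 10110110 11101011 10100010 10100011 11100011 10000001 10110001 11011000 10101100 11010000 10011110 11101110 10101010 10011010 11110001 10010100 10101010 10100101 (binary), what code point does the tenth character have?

Offset 0: leading byte 0xE3 = 11100011 → 3-byte char #1 = E3 81 94.
Offset 3: leading byte 0x2C = 00101100 → 1-byte char #2 = 2C.
Offset 4: leading byte 0xE2 = 11100010 → 3-byte char #3 = E2 8E AC.
Offset 7: leading byte 0xC8 = 11001000 → 2-byte char #4 = C8 85.
Offset 9: leading byte 0xEC = 11101100 → 3-byte char #5 = EC B9 B6.
Offset 12: leading byte 0xEB = 11101011 → 3-byte char #6 = EB A2 A3.
Offset 15: leading byte 0xE3 = 11100011 → 3-byte char #7 = E3 81 B1.
Offset 18: leading byte 0xD8 = 11011000 → 2-byte char #8 = D8 AC.
Offset 20: leading byte 0xD0 = 11010000 → 2-byte char #9 = D0 9E.
Offset 22: leading byte 0xEE = 11101110 → 3-byte char #10 = EE AA 9A.
Leading byte 0xEE = 11101110 matches 1110xxxx → 3-byte sequence.
Byte 1: 0xEE = 11101110, payload 1110 (4 bits).
Byte 2: 0xAA = 10101010 (10xxxxxx ✓), payload 101010.
Byte 3: 0x9A = 10011010 (10xxxxxx ✓), payload 011010.
Concatenate: 1110101010011010 = 0xEA9A (16 bits → U+EA9A).

U+EA9A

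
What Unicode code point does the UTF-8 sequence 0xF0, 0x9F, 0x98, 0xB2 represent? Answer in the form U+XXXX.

Leading byte 0xF0 = 11110000 matches 11110xxx → 4-byte sequence.
Byte 1: 0xF0 = 11110000, payload 000 (3 bits).
Byte 2: 0x9F = 10011111 (10xxxxxx ✓), payload 011111.
Byte 3: 0x98 = 10011000 (10xxxxxx ✓), payload 011000.
Byte 4: 0xB2 = 10110010 (10xxxxxx ✓), payload 110010.
Concatenate: 000011111011000110010 = 0x1F632 (21 bits → U+1F632).

U+1F632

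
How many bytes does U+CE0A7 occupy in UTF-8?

U+CE0A7 = 0xCE0A7. UTF-8 uses 1 byte below 0x80, 2 below 0x800, 3 below 0x10000, 4 up to 0x10FFFF. 0xCE0A7 is in U+10000–U+10FFFF → 4 bytes.

4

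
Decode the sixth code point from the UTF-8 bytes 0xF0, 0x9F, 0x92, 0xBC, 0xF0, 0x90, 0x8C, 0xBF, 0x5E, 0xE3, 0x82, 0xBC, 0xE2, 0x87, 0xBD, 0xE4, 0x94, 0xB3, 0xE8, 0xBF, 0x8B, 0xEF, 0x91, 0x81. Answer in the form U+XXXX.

U+4533

Offset 0: leading byte 0xF0 = 11110000 → 4-byte char #1 = F0 9F 92 BC.
Offset 4: leading byte 0xF0 = 11110000 → 4-byte char #2 = F0 90 8C BF.
Offset 8: leading byte 0x5E = 01011110 → 1-byte char #3 = 5E.
Offset 9: leading byte 0xE3 = 11100011 → 3-byte char #4 = E3 82 BC.
Offset 12: leading byte 0xE2 = 11100010 → 3-byte char #5 = E2 87 BD.
Offset 15: leading byte 0xE4 = 11100100 → 3-byte char #6 = E4 94 B3.
Leading byte 0xE4 = 11100100 matches 1110xxxx → 3-byte sequence.
Byte 1: 0xE4 = 11100100, payload 0100 (4 bits).
Byte 2: 0x94 = 10010100 (10xxxxxx ✓), payload 010100.
Byte 3: 0xB3 = 10110011 (10xxxxxx ✓), payload 110011.
Concatenate: 0100010100110011 = 0x4533 (16 bits → U+4533).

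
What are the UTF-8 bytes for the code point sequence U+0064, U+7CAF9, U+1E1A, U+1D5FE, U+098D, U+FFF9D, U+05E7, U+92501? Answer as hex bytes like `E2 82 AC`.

64 F1 BC AB B9 E1 B8 9A F0 9D 97 BE E0 A6 8D F3 BF BE 9D D7 A7 F2 92 94 81

U+0064: 1-byte form → 64.
U+7CAF9: 4-byte form → F1 BC AB B9.
U+1E1A: 3-byte form → E1 B8 9A.
U+1D5FE: 4-byte form → F0 9D 97 BE.
U+098D: 3-byte form → E0 A6 8D.
U+FFF9D: 4-byte form → F3 BF BE 9D.
U+05E7: 2-byte form → D7 A7.
U+92501: 4-byte form → F2 92 94 81.
Concatenated (25 bytes): 64 F1 BC AB B9 E1 B8 9A F0 9D 97 BE E0 A6 8D F3 BF BE 9D D7 A7 F2 92 94 81.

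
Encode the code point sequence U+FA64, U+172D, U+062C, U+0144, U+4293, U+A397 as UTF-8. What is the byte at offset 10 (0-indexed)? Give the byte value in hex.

U+FA64 → 3-byte form EF A9 A4 at offsets 0–2.
U+172D → 3-byte form E1 9C AD at offsets 3–5.
U+062C → 2-byte form D8 AC at offsets 6–7.
U+0144 → 2-byte form C5 84 at offsets 8–9.
U+4293 → 3-byte form E4 8A 93 at offsets 10–12.
Offset 10 falls in char 5's range; it's byte 1 of E4 8A 93 = 0xE4.

0xE4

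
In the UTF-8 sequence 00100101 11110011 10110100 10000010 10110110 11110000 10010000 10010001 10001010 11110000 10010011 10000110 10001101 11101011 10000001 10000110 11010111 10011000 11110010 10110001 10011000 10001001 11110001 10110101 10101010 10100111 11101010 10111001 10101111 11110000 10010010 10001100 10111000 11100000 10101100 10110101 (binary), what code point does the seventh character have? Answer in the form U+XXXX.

U+B1609

Offset 0: leading byte 0x25 = 00100101 → 1-byte char #1 = 25.
Offset 1: leading byte 0xF3 = 11110011 → 4-byte char #2 = F3 B4 82 B6.
Offset 5: leading byte 0xF0 = 11110000 → 4-byte char #3 = F0 90 91 8A.
Offset 9: leading byte 0xF0 = 11110000 → 4-byte char #4 = F0 93 86 8D.
Offset 13: leading byte 0xEB = 11101011 → 3-byte char #5 = EB 81 86.
Offset 16: leading byte 0xD7 = 11010111 → 2-byte char #6 = D7 98.
Offset 18: leading byte 0xF2 = 11110010 → 4-byte char #7 = F2 B1 98 89.
Leading byte 0xF2 = 11110010 matches 11110xxx → 4-byte sequence.
Byte 1: 0xF2 = 11110010, payload 010 (3 bits).
Byte 2: 0xB1 = 10110001 (10xxxxxx ✓), payload 110001.
Byte 3: 0x98 = 10011000 (10xxxxxx ✓), payload 011000.
Byte 4: 0x89 = 10001001 (10xxxxxx ✓), payload 001001.
Concatenate: 010110001011000001001 = 0xB1609 (21 bits → U+B1609).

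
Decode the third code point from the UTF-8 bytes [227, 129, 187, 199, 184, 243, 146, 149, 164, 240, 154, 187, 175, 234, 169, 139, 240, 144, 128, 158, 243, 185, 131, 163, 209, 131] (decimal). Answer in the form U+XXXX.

Offset 0: leading byte 0xE3 = 11100011 → 3-byte char #1 = E3 81 BB.
Offset 3: leading byte 0xC7 = 11000111 → 2-byte char #2 = C7 B8.
Offset 5: leading byte 0xF3 = 11110011 → 4-byte char #3 = F3 92 95 A4.
Leading byte 0xF3 = 11110011 matches 11110xxx → 4-byte sequence.
Byte 1: 0xF3 = 11110011, payload 011 (3 bits).
Byte 2: 0x92 = 10010010 (10xxxxxx ✓), payload 010010.
Byte 3: 0x95 = 10010101 (10xxxxxx ✓), payload 010101.
Byte 4: 0xA4 = 10100100 (10xxxxxx ✓), payload 100100.
Concatenate: 011010010010101100100 = 0xD2564 (21 bits → U+D2564).

U+D2564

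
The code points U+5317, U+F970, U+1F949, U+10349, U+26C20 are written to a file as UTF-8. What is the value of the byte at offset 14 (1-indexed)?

1-indexed offset 14 is 0-indexed offset 13.
U+5317 → 3-byte form E5 8C 97 at offsets 0–2.
U+F970 → 3-byte form EF A5 B0 at offsets 3–5.
U+1F949 → 4-byte form F0 9F A5 89 at offsets 6–9.
U+10349 → 4-byte form F0 90 8D 89 at offsets 10–13.
Offset 13 falls in char 4's range; it's byte 4 of F0 90 8D 89 = 0x89.

0x89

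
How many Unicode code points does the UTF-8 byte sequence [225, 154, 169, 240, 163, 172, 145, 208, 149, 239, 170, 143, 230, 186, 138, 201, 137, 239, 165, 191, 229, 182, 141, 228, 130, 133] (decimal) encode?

9

Byte at offset 0: 0xE1 = 11100001 → 3-byte char (#1). Advance 3.
Byte at offset 3: 0xF0 = 11110000 → 4-byte char (#2). Advance 4.
Byte at offset 7: 0xD0 = 11010000 → 2-byte char (#3). Advance 2.
Byte at offset 9: 0xEF = 11101111 → 3-byte char (#4). Advance 3.
Byte at offset 12: 0xE6 = 11100110 → 3-byte char (#5). Advance 3.
Byte at offset 15: 0xC9 = 11001001 → 2-byte char (#6). Advance 2.
Byte at offset 17: 0xEF = 11101111 → 3-byte char (#7). Advance 3.
Byte at offset 20: 0xE5 = 11100101 → 3-byte char (#8). Advance 3.
Byte at offset 23: 0xE4 = 11100100 → 3-byte char (#9). Advance 3.
Reached end at offset 26 after 9 code points.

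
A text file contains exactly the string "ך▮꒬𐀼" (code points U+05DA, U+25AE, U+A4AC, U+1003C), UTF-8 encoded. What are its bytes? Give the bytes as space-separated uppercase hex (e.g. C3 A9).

D7 9A E2 96 AE EA 92 AC F0 90 80 BC

U+05DA: 2-byte form → D7 9A.
U+25AE: 3-byte form → E2 96 AE.
U+A4AC: 3-byte form → EA 92 AC.
U+1003C: 4-byte form → F0 90 80 BC.
Concatenated (12 bytes): D7 9A E2 96 AE EA 92 AC F0 90 80 BC.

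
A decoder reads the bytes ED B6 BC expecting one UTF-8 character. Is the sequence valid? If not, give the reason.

Structurally a 3-byte sequence; payload = 0xDDBC.
But 0xDDBC is in U+D800–U+DFFF, the surrogate range. Surrogates are not Unicode scalar values and are forbidden in UTF-8.

invalid (encodes a surrogate (U+D800–U+DFFF))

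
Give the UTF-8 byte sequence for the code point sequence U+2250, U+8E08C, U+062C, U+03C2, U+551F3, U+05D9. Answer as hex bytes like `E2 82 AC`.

U+2250: 3-byte form → E2 89 90.
U+8E08C: 4-byte form → F2 8E 82 8C.
U+062C: 2-byte form → D8 AC.
U+03C2: 2-byte form → CF 82.
U+551F3: 4-byte form → F1 95 87 B3.
U+05D9: 2-byte form → D7 99.
Concatenated (17 bytes): E2 89 90 F2 8E 82 8C D8 AC CF 82 F1 95 87 B3 D7 99.

E2 89 90 F2 8E 82 8C D8 AC CF 82 F1 95 87 B3 D7 99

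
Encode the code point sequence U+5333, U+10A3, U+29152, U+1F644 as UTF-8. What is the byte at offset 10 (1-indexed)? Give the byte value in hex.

1-indexed offset 10 is 0-indexed offset 9.
U+5333 → 3-byte form E5 8C B3 at offsets 0–2.
U+10A3 → 3-byte form E1 82 A3 at offsets 3–5.
U+29152 → 4-byte form F0 A9 85 92 at offsets 6–9.
Offset 9 falls in char 3's range; it's byte 4 of F0 A9 85 92 = 0x92.

0x92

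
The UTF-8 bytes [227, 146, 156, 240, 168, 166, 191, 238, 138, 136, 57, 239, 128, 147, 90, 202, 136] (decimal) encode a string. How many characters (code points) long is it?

Byte at offset 0: 0xE3 = 11100011 → 3-byte char (#1). Advance 3.
Byte at offset 3: 0xF0 = 11110000 → 4-byte char (#2). Advance 4.
Byte at offset 7: 0xEE = 11101110 → 3-byte char (#3). Advance 3.
Byte at offset 10: 0x39 = 00111001 → 1-byte char (#4). Advance 1.
Byte at offset 11: 0xEF = 11101111 → 3-byte char (#5). Advance 3.
Byte at offset 14: 0x5A = 01011010 → 1-byte char (#6). Advance 1.
Byte at offset 15: 0xCA = 11001010 → 2-byte char (#7). Advance 2.
Reached end at offset 17 after 7 code points.

7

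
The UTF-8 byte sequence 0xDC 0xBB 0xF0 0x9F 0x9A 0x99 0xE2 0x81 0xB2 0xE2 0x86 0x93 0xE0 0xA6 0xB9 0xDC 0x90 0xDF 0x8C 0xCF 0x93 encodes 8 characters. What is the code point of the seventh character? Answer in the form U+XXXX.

Offset 0: leading byte 0xDC = 11011100 → 2-byte char #1 = DC BB.
Offset 2: leading byte 0xF0 = 11110000 → 4-byte char #2 = F0 9F 9A 99.
Offset 6: leading byte 0xE2 = 11100010 → 3-byte char #3 = E2 81 B2.
Offset 9: leading byte 0xE2 = 11100010 → 3-byte char #4 = E2 86 93.
Offset 12: leading byte 0xE0 = 11100000 → 3-byte char #5 = E0 A6 B9.
Offset 15: leading byte 0xDC = 11011100 → 2-byte char #6 = DC 90.
Offset 17: leading byte 0xDF = 11011111 → 2-byte char #7 = DF 8C.
Leading byte 0xDF = 11011111 matches 110xxxxx → 2-byte sequence.
Byte 1: 0xDF = 11011111, payload 11111 (5 bits).
Byte 2: 0x8C = 10001100 (10xxxxxx ✓), payload 001100.
Concatenate: 11111001100 = 0x7CC (11 bits → U+07CC).

U+07CC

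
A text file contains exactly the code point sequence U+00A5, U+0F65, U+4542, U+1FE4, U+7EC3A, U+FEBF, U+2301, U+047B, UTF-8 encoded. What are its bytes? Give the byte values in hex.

C2 A5 E0 BD A5 E4 95 82 E1 BF A4 F1 BE B0 BA EF BA BF E2 8C 81 D1 BB

U+00A5: 2-byte form → C2 A5.
U+0F65: 3-byte form → E0 BD A5.
U+4542: 3-byte form → E4 95 82.
U+1FE4: 3-byte form → E1 BF A4.
U+7EC3A: 4-byte form → F1 BE B0 BA.
U+FEBF: 3-byte form → EF BA BF.
U+2301: 3-byte form → E2 8C 81.
U+047B: 2-byte form → D1 BB.
Concatenated (23 bytes): C2 A5 E0 BD A5 E4 95 82 E1 BF A4 F1 BE B0 BA EF BA BF E2 8C 81 D1 BB.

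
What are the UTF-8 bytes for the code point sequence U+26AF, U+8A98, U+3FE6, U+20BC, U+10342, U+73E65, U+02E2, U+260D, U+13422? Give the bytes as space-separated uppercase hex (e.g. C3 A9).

E2 9A AF E8 AA 98 E3 BF A6 E2 82 BC F0 90 8D 82 F1 B3 B9 A5 CB A2 E2 98 8D F0 93 90 A2

U+26AF: 3-byte form → E2 9A AF.
U+8A98: 3-byte form → E8 AA 98.
U+3FE6: 3-byte form → E3 BF A6.
U+20BC: 3-byte form → E2 82 BC.
U+10342: 4-byte form → F0 90 8D 82.
U+73E65: 4-byte form → F1 B3 B9 A5.
U+02E2: 2-byte form → CB A2.
U+260D: 3-byte form → E2 98 8D.
U+13422: 4-byte form → F0 93 90 A2.
Concatenated (29 bytes): E2 9A AF E8 AA 98 E3 BF A6 E2 82 BC F0 90 8D 82 F1 B3 B9 A5 CB A2 E2 98 8D F0 93 90 A2.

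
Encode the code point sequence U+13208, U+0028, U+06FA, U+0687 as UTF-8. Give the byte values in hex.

U+13208: 4-byte form → F0 93 88 88.
U+0028: 1-byte form → 28.
U+06FA: 2-byte form → DB BA.
U+0687: 2-byte form → DA 87.
Concatenated (9 bytes): F0 93 88 88 28 DB BA DA 87.

F0 93 88 88 28 DB BA DA 87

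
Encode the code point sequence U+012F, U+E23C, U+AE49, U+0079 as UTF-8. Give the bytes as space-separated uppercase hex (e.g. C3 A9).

U+012F: 2-byte form → C4 AF.
U+E23C: 3-byte form → EE 88 BC.
U+AE49: 3-byte form → EA B9 89.
U+0079: 1-byte form → 79.
Concatenated (9 bytes): C4 AF EE 88 BC EA B9 89 79.

C4 AF EE 88 BC EA B9 89 79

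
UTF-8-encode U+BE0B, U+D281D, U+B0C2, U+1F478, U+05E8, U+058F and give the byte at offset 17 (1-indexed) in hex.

0xD6

1-indexed offset 17 is 0-indexed offset 16.
U+BE0B → 3-byte form EB B8 8B at offsets 0–2.
U+D281D → 4-byte form F3 92 A0 9D at offsets 3–6.
U+B0C2 → 3-byte form EB 83 82 at offsets 7–9.
U+1F478 → 4-byte form F0 9F 91 B8 at offsets 10–13.
U+05E8 → 2-byte form D7 A8 at offsets 14–15.
U+058F → 2-byte form D6 8F at offsets 16–17.
Offset 16 falls in char 6's range; it's byte 1 of D6 8F = 0xD6.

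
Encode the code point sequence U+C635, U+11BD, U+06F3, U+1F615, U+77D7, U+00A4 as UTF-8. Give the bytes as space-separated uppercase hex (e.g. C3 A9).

EC 98 B5 E1 86 BD DB B3 F0 9F 98 95 E7 9F 97 C2 A4

U+C635: 3-byte form → EC 98 B5.
U+11BD: 3-byte form → E1 86 BD.
U+06F3: 2-byte form → DB B3.
U+1F615: 4-byte form → F0 9F 98 95.
U+77D7: 3-byte form → E7 9F 97.
U+00A4: 2-byte form → C2 A4.
Concatenated (17 bytes): EC 98 B5 E1 86 BD DB B3 F0 9F 98 95 E7 9F 97 C2 A4.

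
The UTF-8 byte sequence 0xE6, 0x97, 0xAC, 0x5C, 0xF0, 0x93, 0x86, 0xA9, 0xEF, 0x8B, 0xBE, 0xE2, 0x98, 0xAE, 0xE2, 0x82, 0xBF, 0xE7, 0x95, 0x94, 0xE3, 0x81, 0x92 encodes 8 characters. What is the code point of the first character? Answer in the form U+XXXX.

Offset 0: leading byte 0xE6 = 11100110 → 3-byte char #1 = E6 97 AC.
Leading byte 0xE6 = 11100110 matches 1110xxxx → 3-byte sequence.
Byte 1: 0xE6 = 11100110, payload 0110 (4 bits).
Byte 2: 0x97 = 10010111 (10xxxxxx ✓), payload 010111.
Byte 3: 0xAC = 10101100 (10xxxxxx ✓), payload 101100.
Concatenate: 0110010111101100 = 0x65EC (16 bits → U+65EC).

U+65EC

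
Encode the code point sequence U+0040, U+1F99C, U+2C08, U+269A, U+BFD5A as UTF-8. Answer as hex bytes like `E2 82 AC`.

40 F0 9F A6 9C E2 B0 88 E2 9A 9A F2 BF B5 9A

U+0040: 1-byte form → 40.
U+1F99C: 4-byte form → F0 9F A6 9C.
U+2C08: 3-byte form → E2 B0 88.
U+269A: 3-byte form → E2 9A 9A.
U+BFD5A: 4-byte form → F2 BF B5 9A.
Concatenated (15 bytes): 40 F0 9F A6 9C E2 B0 88 E2 9A 9A F2 BF B5 9A.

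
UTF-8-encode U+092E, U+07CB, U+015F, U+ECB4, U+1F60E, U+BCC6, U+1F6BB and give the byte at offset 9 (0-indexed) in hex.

U+092E → 3-byte form E0 A4 AE at offsets 0–2.
U+07CB → 2-byte form DF 8B at offsets 3–4.
U+015F → 2-byte form C5 9F at offsets 5–6.
U+ECB4 → 3-byte form EE B2 B4 at offsets 7–9.
Offset 9 falls in char 4's range; it's byte 3 of EE B2 B4 = 0xB4.

0xB4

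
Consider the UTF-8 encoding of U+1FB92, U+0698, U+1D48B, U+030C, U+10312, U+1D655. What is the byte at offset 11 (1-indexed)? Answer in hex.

0xCC

1-indexed offset 11 is 0-indexed offset 10.
U+1FB92 → 4-byte form F0 9F AE 92 at offsets 0–3.
U+0698 → 2-byte form DA 98 at offsets 4–5.
U+1D48B → 4-byte form F0 9D 92 8B at offsets 6–9.
U+030C → 2-byte form CC 8C at offsets 10–11.
Offset 10 falls in char 4's range; it's byte 1 of CC 8C = 0xCC.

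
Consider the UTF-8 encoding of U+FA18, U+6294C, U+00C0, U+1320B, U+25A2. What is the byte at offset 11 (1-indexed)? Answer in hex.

1-indexed offset 11 is 0-indexed offset 10.
U+FA18 → 3-byte form EF A8 98 at offsets 0–2.
U+6294C → 4-byte form F1 A2 A5 8C at offsets 3–6.
U+00C0 → 2-byte form C3 80 at offsets 7–8.
U+1320B → 4-byte form F0 93 88 8B at offsets 9–12.
Offset 10 falls in char 4's range; it's byte 2 of F0 93 88 8B = 0x93.

0x93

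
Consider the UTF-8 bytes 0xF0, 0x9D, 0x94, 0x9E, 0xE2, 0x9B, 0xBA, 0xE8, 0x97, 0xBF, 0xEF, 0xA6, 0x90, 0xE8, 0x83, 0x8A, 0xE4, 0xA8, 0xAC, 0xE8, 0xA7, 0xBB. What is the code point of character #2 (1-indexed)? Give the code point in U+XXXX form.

U+26FA

Offset 0: leading byte 0xF0 = 11110000 → 4-byte char #1 = F0 9D 94 9E.
Offset 4: leading byte 0xE2 = 11100010 → 3-byte char #2 = E2 9B BA.
Leading byte 0xE2 = 11100010 matches 1110xxxx → 3-byte sequence.
Byte 1: 0xE2 = 11100010, payload 0010 (4 bits).
Byte 2: 0x9B = 10011011 (10xxxxxx ✓), payload 011011.
Byte 3: 0xBA = 10111010 (10xxxxxx ✓), payload 111010.
Concatenate: 0010011011111010 = 0x26FA (16 bits → U+26FA).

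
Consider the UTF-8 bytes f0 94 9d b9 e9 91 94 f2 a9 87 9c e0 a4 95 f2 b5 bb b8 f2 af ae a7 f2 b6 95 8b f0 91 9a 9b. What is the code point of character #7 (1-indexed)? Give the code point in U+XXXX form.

Offset 0: leading byte 0xF0 = 11110000 → 4-byte char #1 = F0 94 9D B9.
Offset 4: leading byte 0xE9 = 11101001 → 3-byte char #2 = E9 91 94.
Offset 7: leading byte 0xF2 = 11110010 → 4-byte char #3 = F2 A9 87 9C.
Offset 11: leading byte 0xE0 = 11100000 → 3-byte char #4 = E0 A4 95.
Offset 14: leading byte 0xF2 = 11110010 → 4-byte char #5 = F2 B5 BB B8.
Offset 18: leading byte 0xF2 = 11110010 → 4-byte char #6 = F2 AF AE A7.
Offset 22: leading byte 0xF2 = 11110010 → 4-byte char #7 = F2 B6 95 8B.
Leading byte 0xF2 = 11110010 matches 11110xxx → 4-byte sequence.
Byte 1: 0xF2 = 11110010, payload 010 (3 bits).
Byte 2: 0xB6 = 10110110 (10xxxxxx ✓), payload 110110.
Byte 3: 0x95 = 10010101 (10xxxxxx ✓), payload 010101.
Byte 4: 0x8B = 10001011 (10xxxxxx ✓), payload 001011.
Concatenate: 010110110010101001011 = 0xB654B (21 bits → U+B654B).

U+B654B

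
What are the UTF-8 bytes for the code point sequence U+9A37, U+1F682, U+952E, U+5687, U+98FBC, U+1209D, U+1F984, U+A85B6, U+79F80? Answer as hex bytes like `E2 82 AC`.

E9 A8 B7 F0 9F 9A 82 E9 94 AE E5 9A 87 F2 98 BE BC F0 92 82 9D F0 9F A6 84 F2 A8 96 B6 F1 B9 BE 80

U+9A37: 3-byte form → E9 A8 B7.
U+1F682: 4-byte form → F0 9F 9A 82.
U+952E: 3-byte form → E9 94 AE.
U+5687: 3-byte form → E5 9A 87.
U+98FBC: 4-byte form → F2 98 BE BC.
U+1209D: 4-byte form → F0 92 82 9D.
U+1F984: 4-byte form → F0 9F A6 84.
U+A85B6: 4-byte form → F2 A8 96 B6.
U+79F80: 4-byte form → F1 B9 BE 80.
Concatenated (33 bytes): E9 A8 B7 F0 9F 9A 82 E9 94 AE E5 9A 87 F2 98 BE BC F0 92 82 9D F0 9F A6 84 F2 A8 96 B6 F1 B9 BE 80.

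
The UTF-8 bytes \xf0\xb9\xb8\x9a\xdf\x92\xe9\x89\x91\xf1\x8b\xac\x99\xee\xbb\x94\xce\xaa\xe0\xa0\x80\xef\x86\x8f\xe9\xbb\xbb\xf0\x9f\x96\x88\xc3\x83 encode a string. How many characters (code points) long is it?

Byte at offset 0: 0xF0 = 11110000 → 4-byte char (#1). Advance 4.
Byte at offset 4: 0xDF = 11011111 → 2-byte char (#2). Advance 2.
Byte at offset 6: 0xE9 = 11101001 → 3-byte char (#3). Advance 3.
Byte at offset 9: 0xF1 = 11110001 → 4-byte char (#4). Advance 4.
Byte at offset 13: 0xEE = 11101110 → 3-byte char (#5). Advance 3.
Byte at offset 16: 0xCE = 11001110 → 2-byte char (#6). Advance 2.
Byte at offset 18: 0xE0 = 11100000 → 3-byte char (#7). Advance 3.
Byte at offset 21: 0xEF = 11101111 → 3-byte char (#8). Advance 3.
Byte at offset 24: 0xE9 = 11101001 → 3-byte char (#9). Advance 3.
Byte at offset 27: 0xF0 = 11110000 → 4-byte char (#10). Advance 4.
Byte at offset 31: 0xC3 = 11000011 → 2-byte char (#11). Advance 2.
Reached end at offset 33 after 11 code points.

11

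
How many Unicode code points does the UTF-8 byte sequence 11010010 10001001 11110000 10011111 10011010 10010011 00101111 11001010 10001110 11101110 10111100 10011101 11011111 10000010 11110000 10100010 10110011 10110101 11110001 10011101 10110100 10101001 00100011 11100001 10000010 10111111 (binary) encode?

Byte at offset 0: 0xD2 = 11010010 → 2-byte char (#1). Advance 2.
Byte at offset 2: 0xF0 = 11110000 → 4-byte char (#2). Advance 4.
Byte at offset 6: 0x2F = 00101111 → 1-byte char (#3). Advance 1.
Byte at offset 7: 0xCA = 11001010 → 2-byte char (#4). Advance 2.
Byte at offset 9: 0xEE = 11101110 → 3-byte char (#5). Advance 3.
Byte at offset 12: 0xDF = 11011111 → 2-byte char (#6). Advance 2.
Byte at offset 14: 0xF0 = 11110000 → 4-byte char (#7). Advance 4.
Byte at offset 18: 0xF1 = 11110001 → 4-byte char (#8). Advance 4.
Byte at offset 22: 0x23 = 00100011 → 1-byte char (#9). Advance 1.
Byte at offset 23: 0xE1 = 11100001 → 3-byte char (#10). Advance 3.
Reached end at offset 26 after 10 code points.

10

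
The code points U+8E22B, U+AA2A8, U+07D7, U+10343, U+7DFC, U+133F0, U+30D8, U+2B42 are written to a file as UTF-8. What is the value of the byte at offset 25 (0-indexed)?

0xAD

U+8E22B → 4-byte form F2 8E 88 AB at offsets 0–3.
U+AA2A8 → 4-byte form F2 AA 8A A8 at offsets 4–7.
U+07D7 → 2-byte form DF 97 at offsets 8–9.
U+10343 → 4-byte form F0 90 8D 83 at offsets 10–13.
U+7DFC → 3-byte form E7 B7 BC at offsets 14–16.
U+133F0 → 4-byte form F0 93 8F B0 at offsets 17–20.
U+30D8 → 3-byte form E3 83 98 at offsets 21–23.
U+2B42 → 3-byte form E2 AD 82 at offsets 24–26.
Offset 25 falls in char 8's range; it's byte 2 of E2 AD 82 = 0xAD.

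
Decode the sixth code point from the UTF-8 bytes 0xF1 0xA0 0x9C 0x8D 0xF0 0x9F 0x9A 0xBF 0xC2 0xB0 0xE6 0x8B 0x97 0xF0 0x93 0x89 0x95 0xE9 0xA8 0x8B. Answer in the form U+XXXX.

Offset 0: leading byte 0xF1 = 11110001 → 4-byte char #1 = F1 A0 9C 8D.
Offset 4: leading byte 0xF0 = 11110000 → 4-byte char #2 = F0 9F 9A BF.
Offset 8: leading byte 0xC2 = 11000010 → 2-byte char #3 = C2 B0.
Offset 10: leading byte 0xE6 = 11100110 → 3-byte char #4 = E6 8B 97.
Offset 13: leading byte 0xF0 = 11110000 → 4-byte char #5 = F0 93 89 95.
Offset 17: leading byte 0xE9 = 11101001 → 3-byte char #6 = E9 A8 8B.
Leading byte 0xE9 = 11101001 matches 1110xxxx → 3-byte sequence.
Byte 1: 0xE9 = 11101001, payload 1001 (4 bits).
Byte 2: 0xA8 = 10101000 (10xxxxxx ✓), payload 101000.
Byte 3: 0x8B = 10001011 (10xxxxxx ✓), payload 001011.
Concatenate: 1001101000001011 = 0x9A0B (16 bits → U+9A0B).

U+9A0B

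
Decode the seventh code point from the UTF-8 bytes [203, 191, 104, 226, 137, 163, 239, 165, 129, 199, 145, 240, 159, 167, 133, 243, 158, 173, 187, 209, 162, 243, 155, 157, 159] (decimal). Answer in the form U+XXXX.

U+DEB7B

Offset 0: leading byte 0xCB = 11001011 → 2-byte char #1 = CB BF.
Offset 2: leading byte 0x68 = 01101000 → 1-byte char #2 = 68.
Offset 3: leading byte 0xE2 = 11100010 → 3-byte char #3 = E2 89 A3.
Offset 6: leading byte 0xEF = 11101111 → 3-byte char #4 = EF A5 81.
Offset 9: leading byte 0xC7 = 11000111 → 2-byte char #5 = C7 91.
Offset 11: leading byte 0xF0 = 11110000 → 4-byte char #6 = F0 9F A7 85.
Offset 15: leading byte 0xF3 = 11110011 → 4-byte char #7 = F3 9E AD BB.
Leading byte 0xF3 = 11110011 matches 11110xxx → 4-byte sequence.
Byte 1: 0xF3 = 11110011, payload 011 (3 bits).
Byte 2: 0x9E = 10011110 (10xxxxxx ✓), payload 011110.
Byte 3: 0xAD = 10101101 (10xxxxxx ✓), payload 101101.
Byte 4: 0xBB = 10111011 (10xxxxxx ✓), payload 111011.
Concatenate: 011011110101101111011 = 0xDEB7B (21 bits → U+DEB7B).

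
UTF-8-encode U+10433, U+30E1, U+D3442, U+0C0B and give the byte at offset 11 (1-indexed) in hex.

1-indexed offset 11 is 0-indexed offset 10.
U+10433 → 4-byte form F0 90 90 B3 at offsets 0–3.
U+30E1 → 3-byte form E3 83 A1 at offsets 4–6.
U+D3442 → 4-byte form F3 93 91 82 at offsets 7–10.
Offset 10 falls in char 3's range; it's byte 4 of F3 93 91 82 = 0x82.

0x82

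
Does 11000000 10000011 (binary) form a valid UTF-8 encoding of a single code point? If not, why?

invalid (overlong encoding)

Leading byte 0xC0 = 11000000 → 2-byte form.
Continuation bytes all match 10xxxxxx. Payload decodes to 0x3.
But 0x3 < 0x80, the minimum for a 2-byte sequence — this is an overlong encoding.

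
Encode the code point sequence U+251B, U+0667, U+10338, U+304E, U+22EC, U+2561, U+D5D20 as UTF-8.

E2 94 9B D9 A7 F0 90 8C B8 E3 81 8E E2 8B AC E2 95 A1 F3 95 B4 A0

U+251B: 3-byte form → E2 94 9B.
U+0667: 2-byte form → D9 A7.
U+10338: 4-byte form → F0 90 8C B8.
U+304E: 3-byte form → E3 81 8E.
U+22EC: 3-byte form → E2 8B AC.
U+2561: 3-byte form → E2 95 A1.
U+D5D20: 4-byte form → F3 95 B4 A0.
Concatenated (22 bytes): E2 94 9B D9 A7 F0 90 8C B8 E3 81 8E E2 8B AC E2 95 A1 F3 95 B4 A0.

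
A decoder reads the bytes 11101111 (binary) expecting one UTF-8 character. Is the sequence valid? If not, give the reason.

invalid (sequence truncated)

Leading byte 0xEF = 11101111 → 3-byte form, but only 1 byte is present.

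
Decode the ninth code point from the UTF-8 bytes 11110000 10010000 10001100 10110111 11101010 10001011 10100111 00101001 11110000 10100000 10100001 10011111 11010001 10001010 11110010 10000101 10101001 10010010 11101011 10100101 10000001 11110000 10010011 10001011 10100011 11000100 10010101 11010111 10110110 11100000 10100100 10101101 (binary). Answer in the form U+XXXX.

U+0115

Offset 0: leading byte 0xF0 = 11110000 → 4-byte char #1 = F0 90 8C B7.
Offset 4: leading byte 0xEA = 11101010 → 3-byte char #2 = EA 8B A7.
Offset 7: leading byte 0x29 = 00101001 → 1-byte char #3 = 29.
Offset 8: leading byte 0xF0 = 11110000 → 4-byte char #4 = F0 A0 A1 9F.
Offset 12: leading byte 0xD1 = 11010001 → 2-byte char #5 = D1 8A.
Offset 14: leading byte 0xF2 = 11110010 → 4-byte char #6 = F2 85 A9 92.
Offset 18: leading byte 0xEB = 11101011 → 3-byte char #7 = EB A5 81.
Offset 21: leading byte 0xF0 = 11110000 → 4-byte char #8 = F0 93 8B A3.
Offset 25: leading byte 0xC4 = 11000100 → 2-byte char #9 = C4 95.
Leading byte 0xC4 = 11000100 matches 110xxxxx → 2-byte sequence.
Byte 1: 0xC4 = 11000100, payload 00100 (5 bits).
Byte 2: 0x95 = 10010101 (10xxxxxx ✓), payload 010101.
Concatenate: 00100010101 = 0x115 (11 bits → U+0115).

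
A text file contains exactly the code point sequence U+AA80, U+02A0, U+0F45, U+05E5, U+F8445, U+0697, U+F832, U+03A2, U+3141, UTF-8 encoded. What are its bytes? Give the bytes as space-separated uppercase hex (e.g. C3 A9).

EA AA 80 CA A0 E0 BD 85 D7 A5 F3 B8 91 85 DA 97 EF A0 B2 CE A2 E3 85 81

U+AA80: 3-byte form → EA AA 80.
U+02A0: 2-byte form → CA A0.
U+0F45: 3-byte form → E0 BD 85.
U+05E5: 2-byte form → D7 A5.
U+F8445: 4-byte form → F3 B8 91 85.
U+0697: 2-byte form → DA 97.
U+F832: 3-byte form → EF A0 B2.
U+03A2: 2-byte form → CE A2.
U+3141: 3-byte form → E3 85 81.
Concatenated (24 bytes): EA AA 80 CA A0 E0 BD 85 D7 A5 F3 B8 91 85 DA 97 EF A0 B2 CE A2 E3 85 81.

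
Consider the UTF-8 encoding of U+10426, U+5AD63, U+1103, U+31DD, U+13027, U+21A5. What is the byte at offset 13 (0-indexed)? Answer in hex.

0x9D

U+10426 → 4-byte form F0 90 90 A6 at offsets 0–3.
U+5AD63 → 4-byte form F1 9A B5 A3 at offsets 4–7.
U+1103 → 3-byte form E1 84 83 at offsets 8–10.
U+31DD → 3-byte form E3 87 9D at offsets 11–13.
Offset 13 falls in char 4's range; it's byte 3 of E3 87 9D = 0x9D.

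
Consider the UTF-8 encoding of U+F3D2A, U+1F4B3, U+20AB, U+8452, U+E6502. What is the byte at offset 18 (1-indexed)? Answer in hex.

0x82

1-indexed offset 18 is 0-indexed offset 17.
U+F3D2A → 4-byte form F3 B3 B4 AA at offsets 0–3.
U+1F4B3 → 4-byte form F0 9F 92 B3 at offsets 4–7.
U+20AB → 3-byte form E2 82 AB at offsets 8–10.
U+8452 → 3-byte form E8 91 92 at offsets 11–13.
U+E6502 → 4-byte form F3 A6 94 82 at offsets 14–17.
Offset 17 falls in char 5's range; it's byte 4 of F3 A6 94 82 = 0x82.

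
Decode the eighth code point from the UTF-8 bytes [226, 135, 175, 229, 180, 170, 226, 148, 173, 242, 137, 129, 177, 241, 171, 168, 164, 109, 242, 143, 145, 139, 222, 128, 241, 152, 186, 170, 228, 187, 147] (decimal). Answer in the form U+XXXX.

U+0780

Offset 0: leading byte 0xE2 = 11100010 → 3-byte char #1 = E2 87 AF.
Offset 3: leading byte 0xE5 = 11100101 → 3-byte char #2 = E5 B4 AA.
Offset 6: leading byte 0xE2 = 11100010 → 3-byte char #3 = E2 94 AD.
Offset 9: leading byte 0xF2 = 11110010 → 4-byte char #4 = F2 89 81 B1.
Offset 13: leading byte 0xF1 = 11110001 → 4-byte char #5 = F1 AB A8 A4.
Offset 17: leading byte 0x6D = 01101101 → 1-byte char #6 = 6D.
Offset 18: leading byte 0xF2 = 11110010 → 4-byte char #7 = F2 8F 91 8B.
Offset 22: leading byte 0xDE = 11011110 → 2-byte char #8 = DE 80.
Leading byte 0xDE = 11011110 matches 110xxxxx → 2-byte sequence.
Byte 1: 0xDE = 11011110, payload 11110 (5 bits).
Byte 2: 0x80 = 10000000 (10xxxxxx ✓), payload 000000.
Concatenate: 11110000000 = 0x780 (11 bits → U+0780).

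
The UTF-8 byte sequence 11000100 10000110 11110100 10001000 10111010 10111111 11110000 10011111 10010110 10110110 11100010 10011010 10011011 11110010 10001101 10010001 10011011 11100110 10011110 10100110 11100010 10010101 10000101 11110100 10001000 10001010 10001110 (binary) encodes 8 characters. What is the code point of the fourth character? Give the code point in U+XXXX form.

Offset 0: leading byte 0xC4 = 11000100 → 2-byte char #1 = C4 86.
Offset 2: leading byte 0xF4 = 11110100 → 4-byte char #2 = F4 88 BA BF.
Offset 6: leading byte 0xF0 = 11110000 → 4-byte char #3 = F0 9F 96 B6.
Offset 10: leading byte 0xE2 = 11100010 → 3-byte char #4 = E2 9A 9B.
Leading byte 0xE2 = 11100010 matches 1110xxxx → 3-byte sequence.
Byte 1: 0xE2 = 11100010, payload 0010 (4 bits).
Byte 2: 0x9A = 10011010 (10xxxxxx ✓), payload 011010.
Byte 3: 0x9B = 10011011 (10xxxxxx ✓), payload 011011.
Concatenate: 0010011010011011 = 0x269B (16 bits → U+269B).

U+269B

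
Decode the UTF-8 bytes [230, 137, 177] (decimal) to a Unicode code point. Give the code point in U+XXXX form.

U+6271

Leading byte 0xE6 = 11100110 matches 1110xxxx → 3-byte sequence.
Byte 1: 0xE6 = 11100110, payload 0110 (4 bits).
Byte 2: 0x89 = 10001001 (10xxxxxx ✓), payload 001001.
Byte 3: 0xB1 = 10110001 (10xxxxxx ✓), payload 110001.
Concatenate: 0110001001110001 = 0x6271 (16 bits → U+6271).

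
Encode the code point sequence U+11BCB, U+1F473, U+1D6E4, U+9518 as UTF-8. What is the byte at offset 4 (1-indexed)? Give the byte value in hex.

0x8B

1-indexed offset 4 is 0-indexed offset 3.
U+11BCB → 4-byte form F0 91 AF 8B at offsets 0–3.
Offset 3 falls in char 1's range; it's byte 4 of F0 91 AF 8B = 0x8B.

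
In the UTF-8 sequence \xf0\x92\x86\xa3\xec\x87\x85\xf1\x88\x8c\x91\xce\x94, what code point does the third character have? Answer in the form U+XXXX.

Offset 0: leading byte 0xF0 = 11110000 → 4-byte char #1 = F0 92 86 A3.
Offset 4: leading byte 0xEC = 11101100 → 3-byte char #2 = EC 87 85.
Offset 7: leading byte 0xF1 = 11110001 → 4-byte char #3 = F1 88 8C 91.
Leading byte 0xF1 = 11110001 matches 11110xxx → 4-byte sequence.
Byte 1: 0xF1 = 11110001, payload 001 (3 bits).
Byte 2: 0x88 = 10001000 (10xxxxxx ✓), payload 001000.
Byte 3: 0x8C = 10001100 (10xxxxxx ✓), payload 001100.
Byte 4: 0x91 = 10010001 (10xxxxxx ✓), payload 010001.
Concatenate: 001001000001100010001 = 0x48311 (21 bits → U+48311).

U+48311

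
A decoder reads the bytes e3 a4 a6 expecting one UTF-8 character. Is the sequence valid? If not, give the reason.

valid

Leading byte 0xE3 = 11100011 → 3-byte form.
Continuation bytes 0xA4=10100100, 0xA6=10100110 all match 10xxxxxx.
Decoded value 0x3926 is ≥ 0x800 (shortest form) and not a surrogate.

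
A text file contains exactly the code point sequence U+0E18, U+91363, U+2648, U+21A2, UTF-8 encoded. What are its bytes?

E0 B8 98 F2 91 8D A3 E2 99 88 E2 86 A2

U+0E18: 3-byte form → E0 B8 98.
U+91363: 4-byte form → F2 91 8D A3.
U+2648: 3-byte form → E2 99 88.
U+21A2: 3-byte form → E2 86 A2.
Concatenated (13 bytes): E0 B8 98 F2 91 8D A3 E2 99 88 E2 86 A2.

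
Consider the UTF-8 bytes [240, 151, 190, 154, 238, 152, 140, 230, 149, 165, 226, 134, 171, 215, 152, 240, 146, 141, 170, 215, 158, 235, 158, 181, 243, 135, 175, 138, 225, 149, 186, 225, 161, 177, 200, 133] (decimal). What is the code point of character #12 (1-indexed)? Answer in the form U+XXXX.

Offset 0: leading byte 0xF0 = 11110000 → 4-byte char #1 = F0 97 BE 9A.
Offset 4: leading byte 0xEE = 11101110 → 3-byte char #2 = EE 98 8C.
Offset 7: leading byte 0xE6 = 11100110 → 3-byte char #3 = E6 95 A5.
Offset 10: leading byte 0xE2 = 11100010 → 3-byte char #4 = E2 86 AB.
Offset 13: leading byte 0xD7 = 11010111 → 2-byte char #5 = D7 98.
Offset 15: leading byte 0xF0 = 11110000 → 4-byte char #6 = F0 92 8D AA.
Offset 19: leading byte 0xD7 = 11010111 → 2-byte char #7 = D7 9E.
Offset 21: leading byte 0xEB = 11101011 → 3-byte char #8 = EB 9E B5.
Offset 24: leading byte 0xF3 = 11110011 → 4-byte char #9 = F3 87 AF 8A.
Offset 28: leading byte 0xE1 = 11100001 → 3-byte char #10 = E1 95 BA.
Offset 31: leading byte 0xE1 = 11100001 → 3-byte char #11 = E1 A1 B1.
Offset 34: leading byte 0xC8 = 11001000 → 2-byte char #12 = C8 85.
Leading byte 0xC8 = 11001000 matches 110xxxxx → 2-byte sequence.
Byte 1: 0xC8 = 11001000, payload 01000 (5 bits).
Byte 2: 0x85 = 10000101 (10xxxxxx ✓), payload 000101.
Concatenate: 01000000101 = 0x205 (11 bits → U+0205).

U+0205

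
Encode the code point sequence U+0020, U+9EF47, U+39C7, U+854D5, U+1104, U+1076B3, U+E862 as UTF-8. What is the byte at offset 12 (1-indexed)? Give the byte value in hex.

0x95

1-indexed offset 12 is 0-indexed offset 11.
U+0020 → 1-byte form 20 at offsets 0–0.
U+9EF47 → 4-byte form F2 9E BD 87 at offsets 1–4.
U+39C7 → 3-byte form E3 A7 87 at offsets 5–7.
U+854D5 → 4-byte form F2 85 93 95 at offsets 8–11.
Offset 11 falls in char 4's range; it's byte 4 of F2 85 93 95 = 0x95.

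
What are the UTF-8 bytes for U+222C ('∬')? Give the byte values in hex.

E2 88 AC

U+222C = 0x222C = 8748 decimal. In range U+0800–U+FFFF → 3-byte form: 1110xxxx 10xxxxxx 10xxxxxx.
Binary (16 bits): 0010001000101100.
Split 4+6+6: 0010 | 001000 | 101100.
Byte 1: 11100010 = 0xE2.
Byte 2: 10001000 = 0x88.
Byte 3: 10101100 = 0xAC.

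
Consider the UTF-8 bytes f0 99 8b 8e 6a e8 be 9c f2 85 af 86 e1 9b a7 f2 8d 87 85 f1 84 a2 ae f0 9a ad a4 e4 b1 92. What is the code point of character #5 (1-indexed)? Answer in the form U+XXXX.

Offset 0: leading byte 0xF0 = 11110000 → 4-byte char #1 = F0 99 8B 8E.
Offset 4: leading byte 0x6A = 01101010 → 1-byte char #2 = 6A.
Offset 5: leading byte 0xE8 = 11101000 → 3-byte char #3 = E8 BE 9C.
Offset 8: leading byte 0xF2 = 11110010 → 4-byte char #4 = F2 85 AF 86.
Offset 12: leading byte 0xE1 = 11100001 → 3-byte char #5 = E1 9B A7.
Leading byte 0xE1 = 11100001 matches 1110xxxx → 3-byte sequence.
Byte 1: 0xE1 = 11100001, payload 0001 (4 bits).
Byte 2: 0x9B = 10011011 (10xxxxxx ✓), payload 011011.
Byte 3: 0xA7 = 10100111 (10xxxxxx ✓), payload 100111.
Concatenate: 0001011011100111 = 0x16E7 (16 bits → U+16E7).

U+16E7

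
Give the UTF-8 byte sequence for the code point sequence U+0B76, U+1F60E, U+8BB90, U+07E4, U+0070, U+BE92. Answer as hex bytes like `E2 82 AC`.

E0 AD B6 F0 9F 98 8E F2 8B AE 90 DF A4 70 EB BA 92

U+0B76: 3-byte form → E0 AD B6.
U+1F60E: 4-byte form → F0 9F 98 8E.
U+8BB90: 4-byte form → F2 8B AE 90.
U+07E4: 2-byte form → DF A4.
U+0070: 1-byte form → 70.
U+BE92: 3-byte form → EB BA 92.
Concatenated (17 bytes): E0 AD B6 F0 9F 98 8E F2 8B AE 90 DF A4 70 EB BA 92.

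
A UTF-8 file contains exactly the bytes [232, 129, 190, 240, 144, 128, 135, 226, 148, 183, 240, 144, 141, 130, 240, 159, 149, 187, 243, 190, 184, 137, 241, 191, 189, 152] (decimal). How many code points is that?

Byte at offset 0: 0xE8 = 11101000 → 3-byte char (#1). Advance 3.
Byte at offset 3: 0xF0 = 11110000 → 4-byte char (#2). Advance 4.
Byte at offset 7: 0xE2 = 11100010 → 3-byte char (#3). Advance 3.
Byte at offset 10: 0xF0 = 11110000 → 4-byte char (#4). Advance 4.
Byte at offset 14: 0xF0 = 11110000 → 4-byte char (#5). Advance 4.
Byte at offset 18: 0xF3 = 11110011 → 4-byte char (#6). Advance 4.
Byte at offset 22: 0xF1 = 11110001 → 4-byte char (#7). Advance 4.
Reached end at offset 26 after 7 code points.

7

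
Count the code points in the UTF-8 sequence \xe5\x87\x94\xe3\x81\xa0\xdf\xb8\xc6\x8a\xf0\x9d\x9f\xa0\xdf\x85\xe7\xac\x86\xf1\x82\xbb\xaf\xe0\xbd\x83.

Byte at offset 0: 0xE5 = 11100101 → 3-byte char (#1). Advance 3.
Byte at offset 3: 0xE3 = 11100011 → 3-byte char (#2). Advance 3.
Byte at offset 6: 0xDF = 11011111 → 2-byte char (#3). Advance 2.
Byte at offset 8: 0xC6 = 11000110 → 2-byte char (#4). Advance 2.
Byte at offset 10: 0xF0 = 11110000 → 4-byte char (#5). Advance 4.
Byte at offset 14: 0xDF = 11011111 → 2-byte char (#6). Advance 2.
Byte at offset 16: 0xE7 = 11100111 → 3-byte char (#7). Advance 3.
Byte at offset 19: 0xF1 = 11110001 → 4-byte char (#8). Advance 4.
Byte at offset 23: 0xE0 = 11100000 → 3-byte char (#9). Advance 3.
Reached end at offset 26 after 9 code points.

9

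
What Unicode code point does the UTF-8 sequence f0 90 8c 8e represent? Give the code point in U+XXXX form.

Leading byte 0xF0 = 11110000 matches 11110xxx → 4-byte sequence.
Byte 1: 0xF0 = 11110000, payload 000 (3 bits).
Byte 2: 0x90 = 10010000 (10xxxxxx ✓), payload 010000.
Byte 3: 0x8C = 10001100 (10xxxxxx ✓), payload 001100.
Byte 4: 0x8E = 10001110 (10xxxxxx ✓), payload 001110.
Concatenate: 000010000001100001110 = 0x1030E (21 bits → U+1030E).

U+1030E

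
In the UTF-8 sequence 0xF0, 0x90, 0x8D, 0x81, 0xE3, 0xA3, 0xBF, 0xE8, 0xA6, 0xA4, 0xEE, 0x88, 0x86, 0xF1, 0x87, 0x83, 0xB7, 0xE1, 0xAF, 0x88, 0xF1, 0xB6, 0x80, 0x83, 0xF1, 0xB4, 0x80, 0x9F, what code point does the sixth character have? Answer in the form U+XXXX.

U+1BC8

Offset 0: leading byte 0xF0 = 11110000 → 4-byte char #1 = F0 90 8D 81.
Offset 4: leading byte 0xE3 = 11100011 → 3-byte char #2 = E3 A3 BF.
Offset 7: leading byte 0xE8 = 11101000 → 3-byte char #3 = E8 A6 A4.
Offset 10: leading byte 0xEE = 11101110 → 3-byte char #4 = EE 88 86.
Offset 13: leading byte 0xF1 = 11110001 → 4-byte char #5 = F1 87 83 B7.
Offset 17: leading byte 0xE1 = 11100001 → 3-byte char #6 = E1 AF 88.
Leading byte 0xE1 = 11100001 matches 1110xxxx → 3-byte sequence.
Byte 1: 0xE1 = 11100001, payload 0001 (4 bits).
Byte 2: 0xAF = 10101111 (10xxxxxx ✓), payload 101111.
Byte 3: 0x88 = 10001000 (10xxxxxx ✓), payload 001000.
Concatenate: 0001101111001000 = 0x1BC8 (16 bits → U+1BC8).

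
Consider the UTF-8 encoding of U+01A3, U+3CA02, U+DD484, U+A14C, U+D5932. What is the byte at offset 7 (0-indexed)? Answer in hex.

0x9D

U+01A3 → 2-byte form C6 A3 at offsets 0–1.
U+3CA02 → 4-byte form F0 BC A8 82 at offsets 2–5.
U+DD484 → 4-byte form F3 9D 92 84 at offsets 6–9.
Offset 7 falls in char 3's range; it's byte 2 of F3 9D 92 84 = 0x9D.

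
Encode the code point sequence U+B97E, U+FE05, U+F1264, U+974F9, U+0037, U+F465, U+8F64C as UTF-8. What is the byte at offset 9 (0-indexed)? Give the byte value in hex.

0xA4

U+B97E → 3-byte form EB A5 BE at offsets 0–2.
U+FE05 → 3-byte form EF B8 85 at offsets 3–5.
U+F1264 → 4-byte form F3 B1 89 A4 at offsets 6–9.
Offset 9 falls in char 3's range; it's byte 4 of F3 B1 89 A4 = 0xA4.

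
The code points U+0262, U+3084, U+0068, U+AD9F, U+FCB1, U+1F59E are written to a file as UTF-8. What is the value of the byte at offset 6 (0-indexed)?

0xEA

U+0262 → 2-byte form C9 A2 at offsets 0–1.
U+3084 → 3-byte form E3 82 84 at offsets 2–4.
U+0068 → 1-byte form 68 at offsets 5–5.
U+AD9F → 3-byte form EA B6 9F at offsets 6–8.
Offset 6 falls in char 4's range; it's byte 1 of EA B6 9F = 0xEA.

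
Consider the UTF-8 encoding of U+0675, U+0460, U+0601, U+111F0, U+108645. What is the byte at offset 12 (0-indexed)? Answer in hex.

U+0675 → 2-byte form D9 B5 at offsets 0–1.
U+0460 → 2-byte form D1 A0 at offsets 2–3.
U+0601 → 2-byte form D8 81 at offsets 4–5.
U+111F0 → 4-byte form F0 91 87 B0 at offsets 6–9.
U+108645 → 4-byte form F4 88 99 85 at offsets 10–13.
Offset 12 falls in char 5's range; it's byte 3 of F4 88 99 85 = 0x99.

0x99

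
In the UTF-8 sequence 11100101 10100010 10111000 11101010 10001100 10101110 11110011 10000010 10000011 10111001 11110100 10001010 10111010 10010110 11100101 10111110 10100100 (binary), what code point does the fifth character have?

U+5FA4

Offset 0: leading byte 0xE5 = 11100101 → 3-byte char #1 = E5 A2 B8.
Offset 3: leading byte 0xEA = 11101010 → 3-byte char #2 = EA 8C AE.
Offset 6: leading byte 0xF3 = 11110011 → 4-byte char #3 = F3 82 83 B9.
Offset 10: leading byte 0xF4 = 11110100 → 4-byte char #4 = F4 8A BA 96.
Offset 14: leading byte 0xE5 = 11100101 → 3-byte char #5 = E5 BE A4.
Leading byte 0xE5 = 11100101 matches 1110xxxx → 3-byte sequence.
Byte 1: 0xE5 = 11100101, payload 0101 (4 bits).
Byte 2: 0xBE = 10111110 (10xxxxxx ✓), payload 111110.
Byte 3: 0xA4 = 10100100 (10xxxxxx ✓), payload 100100.
Concatenate: 0101111110100100 = 0x5FA4 (16 bits → U+5FA4).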